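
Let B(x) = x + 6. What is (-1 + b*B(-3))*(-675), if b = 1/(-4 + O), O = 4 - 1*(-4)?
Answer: 675/4 ≈ 168.75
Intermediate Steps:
B(x) = 6 + x
O = 8 (O = 4 + 4 = 8)
b = ¼ (b = 1/(-4 + 8) = 1/4 = ¼ ≈ 0.25000)
(-1 + b*B(-3))*(-675) = (-1 + (6 - 3)/4)*(-675) = (-1 + (¼)*3)*(-675) = (-1 + ¾)*(-675) = -¼*(-675) = 675/4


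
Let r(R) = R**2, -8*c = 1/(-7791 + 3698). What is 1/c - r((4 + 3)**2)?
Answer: 30343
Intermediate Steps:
c = 1/32744 (c = -1/(8*(-7791 + 3698)) = -1/8/(-4093) = -1/8*(-1/4093) = 1/32744 ≈ 3.0540e-5)
1/c - r((4 + 3)**2) = 1/(1/32744) - ((4 + 3)**2)**2 = 32744 - (7**2)**2 = 32744 - 1*49**2 = 32744 - 1*2401 = 32744 - 2401 = 30343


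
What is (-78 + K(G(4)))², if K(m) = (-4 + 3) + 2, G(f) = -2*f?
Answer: 5929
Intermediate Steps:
K(m) = 1 (K(m) = -1 + 2 = 1)
(-78 + K(G(4)))² = (-78 + 1)² = (-77)² = 5929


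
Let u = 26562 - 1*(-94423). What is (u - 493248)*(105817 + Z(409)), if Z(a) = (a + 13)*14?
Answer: -41591083675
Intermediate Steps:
Z(a) = 182 + 14*a (Z(a) = (13 + a)*14 = 182 + 14*a)
u = 120985 (u = 26562 + 94423 = 120985)
(u - 493248)*(105817 + Z(409)) = (120985 - 493248)*(105817 + (182 + 14*409)) = -372263*(105817 + (182 + 5726)) = -372263*(105817 + 5908) = -372263*111725 = -41591083675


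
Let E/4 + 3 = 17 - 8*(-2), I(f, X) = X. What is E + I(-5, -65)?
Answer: 55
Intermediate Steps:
E = 120 (E = -12 + 4*(17 - 8*(-2)) = -12 + 4*(17 + 16) = -12 + 4*33 = -12 + 132 = 120)
E + I(-5, -65) = 120 - 65 = 55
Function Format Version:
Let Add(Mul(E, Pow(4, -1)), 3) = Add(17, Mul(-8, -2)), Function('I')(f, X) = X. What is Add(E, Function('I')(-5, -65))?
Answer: 55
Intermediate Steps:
E = 120 (E = Add(-12, Mul(4, Add(17, Mul(-8, -2)))) = Add(-12, Mul(4, Add(17, 16))) = Add(-12, Mul(4, 33)) = Add(-12, 132) = 120)
Add(E, Function('I')(-5, -65)) = Add(120, -65) = 55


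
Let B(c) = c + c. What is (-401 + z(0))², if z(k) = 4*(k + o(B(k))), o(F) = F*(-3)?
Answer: 160801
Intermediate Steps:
B(c) = 2*c
o(F) = -3*F
z(k) = -20*k (z(k) = 4*(k - 6*k) = 4*(-5*k) = -20*k)
(-401 + z(0))² = (-401 - 20*0)² = (-401 + 0)² = (-401)² = 160801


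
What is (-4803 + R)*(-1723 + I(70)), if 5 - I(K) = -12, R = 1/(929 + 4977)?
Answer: 24196639001/2953 ≈ 8.1939e+6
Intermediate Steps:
R = 1/5906 ≈ 0.00016932
I(K) = 17 (I(K) = 5 - 1*(-12) = 5 + 12 = 17)
(-4803 + R)*(-1723 + I(70)) = (-4803 + 1/5906)*(-1723 + 17) = -28366517/5906*(-1706) = 24196639001/2953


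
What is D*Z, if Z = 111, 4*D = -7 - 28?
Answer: -3885/4 ≈ -971.25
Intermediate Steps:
D = -35/4 (D = (-7 - 28)/4 = (1/4)*(-35) = -35/4 ≈ -8.7500)
D*Z = -35/4*111 = -3885/4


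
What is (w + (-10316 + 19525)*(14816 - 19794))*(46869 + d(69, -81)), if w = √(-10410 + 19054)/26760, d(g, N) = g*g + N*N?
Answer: -2667615214782 + 19397*√2161/4460 ≈ -2.6676e+12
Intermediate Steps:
d(g, N) = N² + g² (d(g, N) = g² + N² = N² + g²)
w = √2161/13380 (w = √8644*(1/26760) = (2*√2161)*(1/26760) = √2161/13380 ≈ 0.0034743)
(w + (-10316 + 19525)*(14816 - 19794))*(46869 + d(69, -81)) = (√2161/13380 + (-10316 + 19525)*(14816 - 19794))*(46869 + ((-81)² + 69²)) = (√2161/13380 + 9209*(-4978))*(46869 + (6561 + 4761)) = (√2161/13380 - 45842402)*(46869 + 11322) = (-45842402 + √2161/13380)*58191 = -2667615214782 + 19397*√2161/4460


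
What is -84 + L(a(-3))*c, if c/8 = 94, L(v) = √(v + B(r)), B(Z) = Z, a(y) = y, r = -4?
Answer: -84 + 752*I*√7 ≈ -84.0 + 1989.6*I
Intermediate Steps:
L(v) = √(-4 + v) (L(v) = √(v - 4) = √(-4 + v))
c = 752 (c = 8*94 = 752)
-84 + L(a(-3))*c = -84 + √(-4 - 3)*752 = -84 + √(-7)*752 = -84 + (I*√7)*752 = -84 + 752*I*√7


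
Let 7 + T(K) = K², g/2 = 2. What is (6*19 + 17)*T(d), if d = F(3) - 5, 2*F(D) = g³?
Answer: 94582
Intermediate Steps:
g = 4 (g = 2*2 = 4)
F(D) = 32 (F(D) = (½)*4³ = (½)*64 = 32)
d = 27 (d = 32 - 5 = 27)
T(K) = -7 + K²
(6*19 + 17)*T(d) = (6*19 + 17)*(-7 + 27²) = (114 + 17)*(-7 + 729) = 131*722 = 94582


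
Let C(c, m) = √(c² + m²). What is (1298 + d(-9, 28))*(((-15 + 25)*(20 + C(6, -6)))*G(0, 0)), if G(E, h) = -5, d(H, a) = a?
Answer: -1326000 - 397800*√2 ≈ -1.8886e+6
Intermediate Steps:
(1298 + d(-9, 28))*(((-15 + 25)*(20 + C(6, -6)))*G(0, 0)) = (1298 + 28)*(((-15 + 25)*(20 + √(6² + (-6)²)))*(-5)) = 1326*((10*(20 + √(36 + 36)))*(-5)) = 1326*((10*(20 + √72))*(-5)) = 1326*((10*(20 + 6*√2))*(-5)) = 1326*((200 + 60*√2)*(-5)) = 1326*(-1000 - 300*√2) = -1326000 - 397800*√2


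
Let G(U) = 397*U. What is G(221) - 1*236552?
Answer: -148815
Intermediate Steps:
G(221) - 1*236552 = 397*221 - 1*236552 = 87737 - 236552 = -148815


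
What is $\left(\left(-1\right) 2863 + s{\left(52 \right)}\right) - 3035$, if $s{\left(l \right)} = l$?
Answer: $-5846$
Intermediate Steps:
$\left(\left(-1\right) 2863 + s{\left(52 \right)}\right) - 3035 = \left(\left(-1\right) 2863 + 52\right) - 3035 = \left(-2863 + 52\right) - 3035 = -2811 - 3035 = -5846$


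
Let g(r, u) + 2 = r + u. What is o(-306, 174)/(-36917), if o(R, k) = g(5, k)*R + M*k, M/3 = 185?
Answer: -2232/1943 ≈ -1.1487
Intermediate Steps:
M = 555 (M = 3*185 = 555)
g(r, u) = -2 + r + u (g(r, u) = -2 + (r + u) = -2 + r + u)
o(R, k) = 555*k + R*(3 + k) (o(R, k) = (-2 + 5 + k)*R + 555*k = (3 + k)*R + 555*k = R*(3 + k) + 555*k = 555*k + R*(3 + k))
o(-306, 174)/(-36917) = (555*174 - 306*(3 + 174))/(-36917) = (96570 - 306*177)*(-1/36917) = (96570 - 54162)*(-1/36917) = 42408*(-1/36917) = -2232/1943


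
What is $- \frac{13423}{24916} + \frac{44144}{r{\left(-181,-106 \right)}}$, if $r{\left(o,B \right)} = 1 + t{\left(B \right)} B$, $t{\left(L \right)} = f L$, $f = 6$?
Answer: $\frac{194953513}{1679761972} \approx 0.11606$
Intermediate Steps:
$t{\left(L \right)} = 6 L$
$r{\left(o,B \right)} = 1 + 6 B^{2}$ ($r{\left(o,B \right)} = 1 + 6 B B = 1 + 6 B^{2}$)
$- \frac{13423}{24916} + \frac{44144}{r{\left(-181,-106 \right)}} = - \frac{13423}{24916} + \frac{44144}{1 + 6 \left(-106\right)^{2}} = \left(-13423\right) \frac{1}{24916} + \frac{44144}{1 + 6 \cdot 11236} = - \frac{13423}{24916} + \frac{44144}{1 + 67416} = - \frac{13423}{24916} + \frac{44144}{67417} = \frac{194953513}{1679761972}$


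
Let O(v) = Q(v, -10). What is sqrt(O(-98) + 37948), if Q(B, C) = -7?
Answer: sqrt(37941) ≈ 194.78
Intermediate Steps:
O(v) = -7
sqrt(O(-98) + 37948) = sqrt(-7 + 37948) = sqrt(37941)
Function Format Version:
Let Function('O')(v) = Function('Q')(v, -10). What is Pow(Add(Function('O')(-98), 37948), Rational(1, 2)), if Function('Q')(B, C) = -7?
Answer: Pow(37941, Rational(1, 2)) ≈ 194.78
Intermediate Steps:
Function('O')(v) = -7
Pow(Add(Function('O')(-98), 37948), Rational(1, 2)) = Pow(Add(-7, 37948), Rational(1, 2)) = Pow(37941, Rational(1, 2))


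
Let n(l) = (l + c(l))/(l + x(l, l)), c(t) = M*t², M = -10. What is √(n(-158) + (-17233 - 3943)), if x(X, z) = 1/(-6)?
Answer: 2*I*√4412194241/949 ≈ 139.99*I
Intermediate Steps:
x(X, z) = -⅙
c(t) = -10*t²
n(l) = (l - 10*l²)/(-⅙ + l) (n(l) = (l - 10*l²)/(l - ⅙) = (l - 10*l²)/(-⅙ + l))
√(n(-158) + (-17233 - 3943)) = √(6*(-158)*(1 - 10*(-158))/(-1 + 6*(-158)) + (-17233 - 3943)) = √(6*(-158)*(1 + 1580)/(-1 - 948) - 21176) = √(6*(-158)*1581/(-949) - 21176) = √(6*(-158)*(-1/949)*1581 - 21176) = √(1498788/949 - 21176) = √(-18597236/949) = 2*I*√4412194241/949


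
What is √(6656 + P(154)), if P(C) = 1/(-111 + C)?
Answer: 21*√27907/43 ≈ 81.584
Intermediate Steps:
√(6656 + P(154)) = √(6656 + 1/(-111 + 154)) = √(6656 + 1/43) = √(286209/43) = 21*√27907/43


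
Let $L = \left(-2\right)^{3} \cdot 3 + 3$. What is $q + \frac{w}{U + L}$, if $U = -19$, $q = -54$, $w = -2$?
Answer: $- \frac{1079}{20} \approx -53.95$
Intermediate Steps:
$L = -21$ ($L = \left(-8\right) 3 + 3 = -24 + 3 = -21$)
$q + \frac{w}{U + L} = -54 + \frac{1}{-19 - 21} \left(-2\right) = -54 + \frac{1}{-40} \left(-2\right) = -54 - - \frac{1}{20} = -54 + \frac{1}{20} = - \frac{1079}{20}$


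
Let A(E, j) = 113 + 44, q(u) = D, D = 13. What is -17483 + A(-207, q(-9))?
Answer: -17326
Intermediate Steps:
q(u) = 13
A(E, j) = 157
-17483 + A(-207, q(-9)) = -17483 + 157 = -17326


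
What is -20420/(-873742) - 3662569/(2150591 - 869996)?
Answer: -1586995306649/559454818245 ≈ -2.8367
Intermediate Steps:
-20420/(-873742) - 3662569/(2150591 - 869996) = -20420*(-1/873742) - 3662569/1280595 = 10210/436871 - 3662569*1/1280595 = 10210/436871 - 3662569/1280595 = -1586995306649/559454818245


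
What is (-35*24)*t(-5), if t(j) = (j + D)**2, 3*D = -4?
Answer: -101080/3 ≈ -33693.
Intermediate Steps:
D = -4/3 (D = (1/3)*(-4) = -4/3 ≈ -1.3333)
t(j) = (-4/3 + j)**2 (t(j) = (j - 4/3)**2 = (-4/3 + j)**2)
(-35*24)*t(-5) = (-35*24)*((-4 + 3*(-5))**2/9) = -280*(-4 - 15)**2/3 = -280*(-19)**2/3 = -280*361/3 = -840*361/9 = -101080/3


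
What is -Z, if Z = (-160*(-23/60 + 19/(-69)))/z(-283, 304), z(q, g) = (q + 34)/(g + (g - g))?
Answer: 245632/1909 ≈ 128.67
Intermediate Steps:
z(q, g) = (34 + q)/g (z(q, g) = (34 + q)/(g + 0) = (34 + q)/g)
Z = -245632/1909 (Z = (-160*(-23/60 + 19/(-69)))/(((34 - 283)/304)) = (-160*(-23*1/60 + 19*(-1/69)))/(((1/304)*(-249))) = (-160*(-23/60 - 19/69))/(-249/304) = -160*(-303/460)*(-304/249) = (2424/23)*(-304/249) = -245632/1909 ≈ -128.67)
-Z = -1*(-245632/1909) = 245632/1909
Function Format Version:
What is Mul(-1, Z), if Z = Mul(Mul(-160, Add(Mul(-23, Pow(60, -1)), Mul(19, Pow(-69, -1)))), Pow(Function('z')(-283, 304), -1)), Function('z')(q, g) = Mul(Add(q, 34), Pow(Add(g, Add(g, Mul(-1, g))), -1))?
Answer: Rational(245632, 1909) ≈ 128.67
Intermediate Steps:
Function('z')(q, g) = Mul(Pow(g, -1), Add(34, q)) (Function('z')(q, g) = Mul(Add(34, q), Pow(Add(g, 0), -1)) = Mul(Add(34, q), Pow(g, -1)) = Mul(Pow(g, -1), Add(34, q)))
Z = Rational(-245632, 1909) (Z = Mul(Mul(-160, Add(Mul(-23, Pow(60, -1)), Mul(19, Pow(-69, -1)))), Pow(Mul(Pow(304, -1), Add(34, -283)), -1)) = Mul(Mul(-160, Add(Mul(-23, Rational(1, 60)), Mul(19, Rational(-1, 69)))), Pow(Mul(Rational(1, 304), -249), -1)) = Mul(Mul(-160, Add(Rational(-23, 60), Rational(-19, 69))), Pow(Rational(-249, 304), -1)) = Mul(Mul(-160, Rational(-303, 460)), Rational(-304, 249)) = Mul(Rational(2424, 23), Rational(-304, 249)) = Rational(-245632, 1909) ≈ -128.67)
Mul(-1, Z) = Mul(-1, Rational(-245632, 1909)) = Rational(245632, 1909)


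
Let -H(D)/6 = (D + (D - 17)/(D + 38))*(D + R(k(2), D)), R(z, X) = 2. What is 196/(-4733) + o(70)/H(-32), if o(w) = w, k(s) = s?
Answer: -174839/3421959 ≈ -0.051093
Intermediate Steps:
H(D) = -6*(2 + D)*(D + (-17 + D)/(38 + D)) (H(D) = -6*(D + (D - 17)/(D + 38))*(D + 2) = -6*(D + (-17 + D)/(38 + D))*(2 + D) = -6*(2 + D)*(D + (-17 + D)/(38 + D)))
196/(-4733) + o(70)/H(-32) = 196/(-4733) + 70/((6*(34 - 1*(-32)³ - 61*(-32) - 41*(-32)²)/(38 - 32))) = 196*(-1/4733) + 70/((6*(34 - 1*(-32768) + 1952 - 41*1024)/6)) = -196/4733 + 70/((6*(⅙)*(34 + 32768 + 1952 - 41984))) = -196/4733 + 70/((6*(⅙)*(-7230))) = -196/4733 + 70/(-7230) = -196/4733 + 70*(-1/7230) = -196/4733 - 7/723 = -174839/3421959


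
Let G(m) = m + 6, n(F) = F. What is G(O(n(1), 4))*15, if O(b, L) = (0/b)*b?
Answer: 90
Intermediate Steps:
O(b, L) = 0 (O(b, L) = 0*b = 0)
G(m) = 6 + m
G(O(n(1), 4))*15 = (6 + 0)*15 = 6*15 = 90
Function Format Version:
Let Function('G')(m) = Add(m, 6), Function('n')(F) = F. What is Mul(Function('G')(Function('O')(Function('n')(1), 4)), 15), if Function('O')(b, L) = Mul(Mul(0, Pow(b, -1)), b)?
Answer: 90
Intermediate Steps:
Function('O')(b, L) = 0 (Function('O')(b, L) = Mul(0, b) = 0)
Function('G')(m) = Add(6, m)
Mul(Function('G')(Function('O')(Function('n')(1), 4)), 15) = Mul(Add(6, 0), 15) = Mul(6, 15) = 90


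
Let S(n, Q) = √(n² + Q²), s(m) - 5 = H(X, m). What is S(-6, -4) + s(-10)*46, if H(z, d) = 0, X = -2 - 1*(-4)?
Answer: 230 + 2*√13 ≈ 237.21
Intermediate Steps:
X = 2 (X = -2 + 4 = 2)
s(m) = 5 (s(m) = 5 + 0 = 5)
S(n, Q) = √(Q² + n²)
S(-6, -4) + s(-10)*46 = √((-4)² + (-6)²) + 5*46 = √(16 + 36) + 230 = √52 + 230 = 2*√13 + 230 = 230 + 2*√13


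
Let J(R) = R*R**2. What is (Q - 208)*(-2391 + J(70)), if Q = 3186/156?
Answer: -1661150093/26 ≈ -6.3890e+7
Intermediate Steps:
Q = 531/26 (Q = 3186*(1/156) = 531/26 ≈ 20.423)
J(R) = R**3
(Q - 208)*(-2391 + J(70)) = (531/26 - 208)*(-2391 + 70**3) = -4877*(-2391 + 343000)/26 = -4877/26*340609 = -1661150093/26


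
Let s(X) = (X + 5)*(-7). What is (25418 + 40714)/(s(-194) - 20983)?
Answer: -16533/4915 ≈ -3.3638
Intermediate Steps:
s(X) = -35 - 7*X (s(X) = (5 + X)*(-7) = -35 - 7*X)
(25418 + 40714)/(s(-194) - 20983) = (25418 + 40714)/((-35 - 7*(-194)) - 20983) = 66132/((-35 + 1358) - 20983) = 66132/(1323 - 20983) = 66132/(-19660) = 66132*(-1/19660) = -16533/4915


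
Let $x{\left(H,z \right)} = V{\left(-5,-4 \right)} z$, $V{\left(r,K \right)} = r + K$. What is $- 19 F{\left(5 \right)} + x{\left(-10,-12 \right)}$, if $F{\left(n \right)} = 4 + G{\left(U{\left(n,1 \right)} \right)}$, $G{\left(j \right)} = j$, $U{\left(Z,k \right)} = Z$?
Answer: $-63$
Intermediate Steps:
$V{\left(r,K \right)} = K + r$
$F{\left(n \right)} = 4 + n$
$x{\left(H,z \right)} = - 9 z$ ($x{\left(H,z \right)} = \left(-4 - 5\right) z = - 9 z$)
$- 19 F{\left(5 \right)} + x{\left(-10,-12 \right)} = - 19 \left(4 + 5\right) - -108 = \left(-19\right) 9 + 108 = -171 + 108 = -63$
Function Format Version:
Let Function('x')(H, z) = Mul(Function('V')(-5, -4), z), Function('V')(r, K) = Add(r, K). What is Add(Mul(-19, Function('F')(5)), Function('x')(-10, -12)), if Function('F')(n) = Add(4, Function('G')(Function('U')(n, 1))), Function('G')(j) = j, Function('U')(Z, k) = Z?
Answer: -63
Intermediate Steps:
Function('V')(r, K) = Add(K, r)
Function('F')(n) = Add(4, n)
Function('x')(H, z) = Mul(-9, z) (Function('x')(H, z) = Mul(Add(-4, -5), z) = Mul(-9, z))
Add(Mul(-19, Function('F')(5)), Function('x')(-10, -12)) = Add(Mul(-19, Add(4, 5)), Mul(-9, -12)) = Add(Mul(-19, 9), 108) = Add(-171, 108) = -63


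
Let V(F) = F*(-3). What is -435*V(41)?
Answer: 53505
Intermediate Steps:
V(F) = -3*F
-435*V(41) = -(-1305)*41 = -435*(-123) = 53505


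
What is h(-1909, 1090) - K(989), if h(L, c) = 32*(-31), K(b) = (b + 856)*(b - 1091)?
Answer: 187198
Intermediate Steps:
K(b) = (-1091 + b)*(856 + b) (K(b) = (856 + b)*(-1091 + b) = (-1091 + b)*(856 + b))
h(L, c) = -992
h(-1909, 1090) - K(989) = -992 - (-933896 + 989² - 235*989) = -992 - (-933896 + 978121 - 232415) = -992 - 1*(-188190) = -992 + 188190 = 187198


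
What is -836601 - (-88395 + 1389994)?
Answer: -2138200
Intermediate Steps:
-836601 - (-88395 + 1389994) = -836601 - 1*1301599 = -836601 - 1301599 = -2138200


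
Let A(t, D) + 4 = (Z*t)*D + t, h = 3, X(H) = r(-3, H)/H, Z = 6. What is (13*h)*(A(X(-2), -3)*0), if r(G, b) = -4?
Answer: 0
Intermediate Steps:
X(H) = -4/H
A(t, D) = -4 + t + 6*D*t (A(t, D) = -4 + ((6*t)*D + t) = -4 + (6*D*t + t) = -4 + (t + 6*D*t) = -4 + t + 6*D*t)
(13*h)*(A(X(-2), -3)*0) = (13*3)*((-4 - 4/(-2) + 6*(-3)*(-4/(-2)))*0) = 39*((-4 - 4*(-1/2) + 6*(-3)*(-4*(-1/2)))*0) = 39*((-4 + 2 + 6*(-3)*2)*0) = 39*((-4 + 2 - 36)*0) = 39*(-38*0) = 39*0 = 0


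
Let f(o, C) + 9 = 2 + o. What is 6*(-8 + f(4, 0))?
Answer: -66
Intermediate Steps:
f(o, C) = -7 + o (f(o, C) = -9 + (2 + o) = -7 + o)
6*(-8 + f(4, 0)) = 6*(-8 + (-7 + 4)) = 6*(-8 - 3) = 6*(-11) = -66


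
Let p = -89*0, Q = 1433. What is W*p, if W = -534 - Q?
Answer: 0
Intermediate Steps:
p = 0
W = -1967 (W = -534 - 1*1433 = -534 - 1433 = -1967)
W*p = -1967*0 = 0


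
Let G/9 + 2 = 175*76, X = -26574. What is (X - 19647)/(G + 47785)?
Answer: -46221/167467 ≈ -0.27600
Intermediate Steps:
G = 119682 (G = -18 + 9*(175*76) = -18 + 9*13300 = -18 + 119700 = 119682)
(X - 19647)/(G + 47785) = (-26574 - 19647)/(119682 + 47785) = -46221/167467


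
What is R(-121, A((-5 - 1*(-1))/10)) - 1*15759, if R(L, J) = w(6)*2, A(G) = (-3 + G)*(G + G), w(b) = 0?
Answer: -15759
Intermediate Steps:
A(G) = 2*G*(-3 + G) (A(G) = (-3 + G)*(2*G) = 2*G*(-3 + G))
R(L, J) = 0 (R(L, J) = 0*2 = 0)
R(-121, A((-5 - 1*(-1))/10)) - 1*15759 = 0 - 1*15759 = 0 - 15759 = -15759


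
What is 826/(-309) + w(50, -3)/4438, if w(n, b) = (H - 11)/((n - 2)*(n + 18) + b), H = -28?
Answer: -3984715573/1490648754 ≈ -2.6731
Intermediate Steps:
w(n, b) = -39/(b + (-2 + n)*(18 + n)) (w(n, b) = (-28 - 11)/((n - 2)*(n + 18) + b) = -39/((-2 + n)*(18 + n) + b) = -39/(b + (-2 + n)*(18 + n)))
826/(-309) + w(50, -3)/4438 = 826/(-309) - 39/(-36 - 3 + 50**2 + 16*50)/4438 = 826*(-1/309) - 39/(-36 - 3 + 2500 + 800)*(1/4438) = -826/309 - 39/3261*(1/4438) = -826/309 - 39*1/3261*(1/4438) = -826/309 - 13/1087*1/4438 = -826/309 - 13/4824106 = -3984715573/1490648754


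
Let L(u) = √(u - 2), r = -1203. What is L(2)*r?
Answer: 0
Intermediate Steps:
L(u) = √(-2 + u)
L(2)*r = √(-2 + 2)*(-1203) = √0*(-1203) = 0*(-1203) = 0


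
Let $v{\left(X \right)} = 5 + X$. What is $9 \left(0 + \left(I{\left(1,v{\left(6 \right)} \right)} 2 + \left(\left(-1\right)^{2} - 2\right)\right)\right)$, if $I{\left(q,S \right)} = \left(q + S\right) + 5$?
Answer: $297$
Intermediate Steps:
$I{\left(q,S \right)} = 5 + S + q$ ($I{\left(q,S \right)} = \left(S + q\right) + 5 = 5 + S + q$)
$9 \left(0 + \left(I{\left(1,v{\left(6 \right)} \right)} 2 + \left(\left(-1\right)^{2} - 2\right)\right)\right) = 9 \left(0 + \left(\left(5 + \left(5 + 6\right) + 1\right) 2 + \left(\left(-1\right)^{2} - 2\right)\right)\right) = 9 \left(0 + \left(\left(5 + 11 + 1\right) 2 + \left(1 - 2\right)\right)\right) = 9 \left(0 + \left(17 \cdot 2 - 1\right)\right) = 9 \left(0 + \left(34 - 1\right)\right) = 9 \left(0 + 33\right) = 9 \cdot 33 = 297$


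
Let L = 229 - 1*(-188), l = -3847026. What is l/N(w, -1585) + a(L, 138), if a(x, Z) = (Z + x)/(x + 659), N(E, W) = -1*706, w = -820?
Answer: 2069895903/379828 ≈ 5449.6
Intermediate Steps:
N(E, W) = -706
L = 417 (L = 229 + 188 = 417)
a(x, Z) = (Z + x)/(659 + x)
l/N(w, -1585) + a(L, 138) = -3847026/(-706) + (138 + 417)/(659 + 417) = -3847026*(-1/706) + 555/1076 = 1923513/353 + (1/1076)*555 = 1923513/353 + 555/1076 = 2069895903/379828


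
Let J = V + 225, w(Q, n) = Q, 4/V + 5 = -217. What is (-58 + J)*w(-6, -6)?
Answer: -37070/37 ≈ -1001.9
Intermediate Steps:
V = -2/111 (V = 4/(-5 - 217) = 4/(-222) = 4*(-1/222) = -2/111 ≈ -0.018018)
J = 24973/111 (J = -2/111 + 225 = 24973/111 ≈ 224.98)
(-58 + J)*w(-6, -6) = (-58 + 24973/111)*(-6) = (18535/111)*(-6) = -37070/37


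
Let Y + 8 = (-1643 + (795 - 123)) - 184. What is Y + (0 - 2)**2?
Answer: -1159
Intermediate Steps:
Y = -1163 (Y = -8 + ((-1643 + (795 - 123)) - 184) = -8 + ((-1643 + 672) - 184) = -8 + (-971 - 184) = -8 - 1155 = -1163)
Y + (0 - 2)**2 = -1163 + (0 - 2)**2 = -1163 + (-2)**2 = -1163 + 4 = -1159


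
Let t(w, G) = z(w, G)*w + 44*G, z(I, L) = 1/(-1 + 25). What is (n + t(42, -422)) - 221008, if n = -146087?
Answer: -1542645/4 ≈ -3.8566e+5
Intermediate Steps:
z(I, L) = 1/24
t(w, G) = 44*G + w/24 (t(w, G) = w/24 + 44*G = 44*G + w/24)
(n + t(42, -422)) - 221008 = (-146087 + (44*(-422) + (1/24)*42)) - 221008 = (-146087 + (-18568 + 7/4)) - 221008 = (-146087 - 74265/4) - 221008 = -658613/4 - 221008 = -1542645/4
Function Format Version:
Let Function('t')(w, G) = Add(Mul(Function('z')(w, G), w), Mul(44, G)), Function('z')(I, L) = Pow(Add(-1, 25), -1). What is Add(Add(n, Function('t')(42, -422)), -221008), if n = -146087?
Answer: Rational(-1542645, 4) ≈ -3.8566e+5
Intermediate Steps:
Function('z')(I, L) = Rational(1, 24) (Function('z')(I, L) = Pow(24, -1) = Rational(1, 24))
Function('t')(w, G) = Add(Mul(44, G), Mul(Rational(1, 24), w)) (Function('t')(w, G) = Add(Mul(Rational(1, 24), w), Mul(44, G)) = Add(Mul(44, G), Mul(Rational(1, 24), w)))
Add(Add(n, Function('t')(42, -422)), -221008) = Add(Add(-146087, Add(Mul(44, -422), Mul(Rational(1, 24), 42))), -221008) = Add(Add(-146087, Add(-18568, Rational(7, 4))), -221008) = Add(Add(-146087, Rational(-74265, 4)), -221008) = Add(Rational(-658613, 4), -221008) = Rational(-1542645, 4)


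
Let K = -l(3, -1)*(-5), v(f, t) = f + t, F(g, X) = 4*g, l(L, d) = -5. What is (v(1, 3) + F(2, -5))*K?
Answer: -300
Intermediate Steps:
K = -25 (K = -1*(-5)*(-5) = 5*(-5) = -25)
(v(1, 3) + F(2, -5))*K = ((1 + 3) + 4*2)*(-25) = (4 + 8)*(-25) = 12*(-25) = -300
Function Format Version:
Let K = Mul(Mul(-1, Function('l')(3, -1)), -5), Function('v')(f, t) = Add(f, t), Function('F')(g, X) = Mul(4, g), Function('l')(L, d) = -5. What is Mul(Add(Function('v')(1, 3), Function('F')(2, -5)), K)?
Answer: -300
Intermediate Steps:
K = -25 (K = Mul(Mul(-1, -5), -5) = Mul(5, -5) = -25)
Mul(Add(Function('v')(1, 3), Function('F')(2, -5)), K) = Mul(Add(Add(1, 3), Mul(4, 2)), -25) = Mul(Add(4, 8), -25) = Mul(12, -25) = -300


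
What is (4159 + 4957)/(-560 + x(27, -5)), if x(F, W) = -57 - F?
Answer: -2279/161 ≈ -14.155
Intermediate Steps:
(4159 + 4957)/(-560 + x(27, -5)) = (4159 + 4957)/(-560 + (-57 - 1*27)) = 9116/(-560 + (-57 - 27)) = 9116/(-560 - 84) = 9116/(-644) = 9116*(-1/644) = -2279/161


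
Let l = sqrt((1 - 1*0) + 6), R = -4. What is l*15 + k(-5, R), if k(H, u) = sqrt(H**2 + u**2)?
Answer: sqrt(41) + 15*sqrt(7) ≈ 46.089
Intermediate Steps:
l = sqrt(7) (l = sqrt((1 + 0) + 6) = sqrt(1 + 6) = sqrt(7) ≈ 2.6458)
l*15 + k(-5, R) = sqrt(7)*15 + sqrt((-5)**2 + (-4)**2) = 15*sqrt(7) + sqrt(25 + 16) = 15*sqrt(7) + sqrt(41) = sqrt(41) + 15*sqrt(7)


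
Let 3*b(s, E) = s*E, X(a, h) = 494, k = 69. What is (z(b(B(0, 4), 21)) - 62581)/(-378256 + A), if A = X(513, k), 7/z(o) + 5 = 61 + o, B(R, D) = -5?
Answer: 93871/566643 ≈ 0.16566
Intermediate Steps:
b(s, E) = E*s/3 (b(s, E) = (s*E)/3 = (E*s)/3 = E*s/3)
z(o) = 7/(56 + o) (z(o) = 7/(-5 + (61 + o)) = 7/(56 + o))
A = 494
(z(b(B(0, 4), 21)) - 62581)/(-378256 + A) = (7/(56 + (1/3)*21*(-5)) - 62581)/(-378256 + 494) = (7/(56 - 35) - 62581)/(-377762) = (7/21 - 62581)*(-1/377762) = (7*(1/21) - 62581)*(-1/377762) = (1/3 - 62581)*(-1/377762) = -187742/3*(-1/377762) = 93871/566643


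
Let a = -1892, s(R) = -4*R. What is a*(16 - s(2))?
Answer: -45408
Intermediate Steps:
a*(16 - s(2)) = -1892*(16 - (-4)*2) = -1892*(16 - 1*(-8)) = -1892*(16 + 8) = -1892*24 = -45408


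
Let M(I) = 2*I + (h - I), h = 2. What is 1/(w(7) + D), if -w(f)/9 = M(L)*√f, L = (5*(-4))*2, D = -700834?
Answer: -18443/12925459916 - 9*√7/12925459916 ≈ -1.4287e-6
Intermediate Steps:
L = -40 (L = -20*2 = -40)
M(I) = 2 + I (M(I) = 2*I + (2 - I) = 2 + I)
w(f) = 342*√f (w(f) = -9*(2 - 40)*√f = -(-342)*√f = 342*√f)
1/(w(7) + D) = 1/(342*√7 - 700834) = 1/(-700834 + 342*√7)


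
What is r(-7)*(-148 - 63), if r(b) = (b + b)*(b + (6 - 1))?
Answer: -5908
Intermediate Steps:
r(b) = 2*b*(5 + b) (r(b) = (2*b)*(b + 5) = (2*b)*(5 + b) = 2*b*(5 + b))
r(-7)*(-148 - 63) = (2*(-7)*(5 - 7))*(-148 - 63) = (2*(-7)*(-2))*(-211) = 28*(-211) = -5908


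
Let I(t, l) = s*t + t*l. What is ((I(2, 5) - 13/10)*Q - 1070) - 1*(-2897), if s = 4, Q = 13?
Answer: 20441/10 ≈ 2044.1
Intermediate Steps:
I(t, l) = 4*t + l*t (I(t, l) = 4*t + t*l = 4*t + l*t)
((I(2, 5) - 13/10)*Q - 1070) - 1*(-2897) = ((2*(4 + 5) - 13/10)*13 - 1070) - 1*(-2897) = ((2*9 - 13*⅒)*13 - 1070) + 2897 = ((18 - 13/10)*13 - 1070) + 2897 = ((167/10)*13 - 1070) + 2897 = (2171/10 - 1070) + 2897 = -8529/10 + 2897 = 20441/10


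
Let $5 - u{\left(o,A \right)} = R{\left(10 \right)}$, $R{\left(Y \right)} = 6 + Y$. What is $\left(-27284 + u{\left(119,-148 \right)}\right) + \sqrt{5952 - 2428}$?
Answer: $-27295 + 2 \sqrt{881} \approx -27236.0$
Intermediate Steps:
$u{\left(o,A \right)} = -11$ ($u{\left(o,A \right)} = 5 - \left(6 + 10\right) = 5 - 16 = -11$)
$\left(-27284 + u{\left(119,-148 \right)}\right) + \sqrt{5952 - 2428} = \left(-27284 - 11\right) + \sqrt{5952 - 2428} = -27295 + \sqrt{3524} = -27295 + 2 \sqrt{881}$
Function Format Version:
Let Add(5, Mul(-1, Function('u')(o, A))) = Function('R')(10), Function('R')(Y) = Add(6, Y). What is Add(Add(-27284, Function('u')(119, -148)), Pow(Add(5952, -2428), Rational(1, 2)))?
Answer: Add(-27295, Mul(2, Pow(881, Rational(1, 2)))) ≈ -27236.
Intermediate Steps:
Function('u')(o, A) = -11 (Function('u')(o, A) = Add(5, Mul(-1, Add(6, 10))) = Add(5, Mul(-1, 16)) = Add(5, -16) = -11)
Add(Add(-27284, Function('u')(119, -148)), Pow(Add(5952, -2428), Rational(1, 2))) = Add(Add(-27284, -11), Pow(Add(5952, -2428), Rational(1, 2))) = Add(-27295, Pow(3524, Rational(1, 2))) = Add(-27295, Mul(2, Pow(881, Rational(1, 2))))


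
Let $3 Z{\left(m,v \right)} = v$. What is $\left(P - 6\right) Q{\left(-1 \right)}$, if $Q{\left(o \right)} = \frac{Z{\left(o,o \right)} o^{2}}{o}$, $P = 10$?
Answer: $\frac{4}{3} \approx 1.3333$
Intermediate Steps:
$Z{\left(m,v \right)} = \frac{v}{3}$
$Q{\left(o \right)} = \frac{o^{2}}{3}$ ($Q{\left(o \right)} = \frac{\frac{o}{3} o^{2}}{o} = \frac{\frac{1}{3} o^{3}}{o} = \frac{o^{2}}{3}$)
$\left(P - 6\right) Q{\left(-1 \right)} = \left(10 - 6\right) \frac{\left(-1\right)^{2}}{3} = 4 \cdot \frac{1}{3} \cdot 1 = 4 \cdot \frac{1}{3} = \frac{4}{3}$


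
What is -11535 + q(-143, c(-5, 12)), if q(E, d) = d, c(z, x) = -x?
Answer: -11547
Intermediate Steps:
-11535 + q(-143, c(-5, 12)) = -11535 - 1*12 = -11535 - 12 = -11547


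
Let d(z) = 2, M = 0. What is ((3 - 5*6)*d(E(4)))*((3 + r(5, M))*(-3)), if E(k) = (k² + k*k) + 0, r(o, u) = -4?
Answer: -162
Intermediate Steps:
E(k) = 2*k² (E(k) = (k² + k²) + 0 = 2*k² + 0 = 2*k²)
((3 - 5*6)*d(E(4)))*((3 + r(5, M))*(-3)) = ((3 - 5*6)*2)*((3 - 4)*(-3)) = ((3 - 30)*2)*(-1*(-3)) = -27*2*3 = -54*3 = -162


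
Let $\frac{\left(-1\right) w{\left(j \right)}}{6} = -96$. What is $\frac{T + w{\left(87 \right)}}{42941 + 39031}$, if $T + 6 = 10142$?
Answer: $\frac{2678}{20493} \approx 0.13068$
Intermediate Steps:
$T = 10136$ ($T = -6 + 10142 = 10136$)
$w{\left(j \right)} = 576$ ($w{\left(j \right)} = \left(-6\right) \left(-96\right) = 576$)
$\frac{T + w{\left(87 \right)}}{42941 + 39031} = \frac{10136 + 576}{42941 + 39031} = \frac{10712}{81972} = 10712 \cdot \frac{1}{81972} = \frac{2678}{20493}$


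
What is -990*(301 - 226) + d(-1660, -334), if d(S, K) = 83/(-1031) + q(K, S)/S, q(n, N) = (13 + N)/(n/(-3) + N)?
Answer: -590395299850051/7951443160 ≈ -74250.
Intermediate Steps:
q(n, N) = (13 + N)/(N - n/3) (q(n, N) = (13 + N)/(n*(-⅓) + N) = (13 + N)/(-n/3 + N) = (13 + N)/(N - n/3))
d(S, K) = -83/1031 + 3*(13 + S)/(S*(-K + 3*S)) (d(S, K) = 83/(-1031) + (3*(13 + S)/(-K + 3*S))/S = 83*(-1/1031) + 3*(13 + S)/(S*(-K + 3*S)) = -83/1031 + 3*(13 + S)/(S*(-K + 3*S)))
-990*(301 - 226) + d(-1660, -334) = -990*(301 - 226) + (1/1031)*(-40209 - 3093*(-1660) - 83*(-1660)*(-334 - 3*(-1660)))/(-1660*(-334 - 3*(-1660))) = -990*75 + (1/1031)*(-1/1660)*(-40209 + 5134380 - 83*(-1660)*(-334 + 4980))/(-334 + 4980) = -74250 + (1/1031)*(-1/1660)*(-40209 + 5134380 - 83*(-1660)*4646)/4646 = -74250 + (1/1031)*(-1/1660)*(1/4646)*(-40209 + 5134380 + 640125880) = -74250 + (1/1031)*(-1/1660)*(1/4646)*645220051 = -74250 - 645220051/7951443160 = -590395299850051/7951443160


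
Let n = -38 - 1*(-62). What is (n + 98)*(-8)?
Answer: -976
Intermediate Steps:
n = 24 (n = -38 + 62 = 24)
(n + 98)*(-8) = (24 + 98)*(-8) = 122*(-8) = -976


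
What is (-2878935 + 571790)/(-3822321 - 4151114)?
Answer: 461429/1594687 ≈ 0.28935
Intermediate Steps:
(-2878935 + 571790)/(-3822321 - 4151114) = -2307145/(-7973435) = -2307145*(-1/7973435) = 461429/1594687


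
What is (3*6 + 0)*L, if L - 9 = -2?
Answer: 126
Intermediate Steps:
L = 7 (L = 9 - 2 = 7)
(3*6 + 0)*L = (3*6 + 0)*7 = (18 + 0)*7 = 18*7 = 126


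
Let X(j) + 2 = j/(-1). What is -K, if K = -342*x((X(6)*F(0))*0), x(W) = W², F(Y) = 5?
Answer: 0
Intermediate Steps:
X(j) = -2 - j (X(j) = -2 + j/(-1) = -2 + j*(-1) = -2 - j)
K = 0 (K = -342*(((-2 - 1*6)*5)*0)² = -342*(((-2 - 6)*5)*0)² = -342*(-8*5*0)² = -342*(-40*0)² = -342*0² = -342*0 = 0)
-K = -1*0 = 0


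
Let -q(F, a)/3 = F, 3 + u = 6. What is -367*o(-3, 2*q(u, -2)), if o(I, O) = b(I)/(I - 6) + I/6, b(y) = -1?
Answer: 2569/18 ≈ 142.72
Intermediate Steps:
u = 3 (u = -3 + 6 = 3)
q(F, a) = -3*F
o(I, O) = -1/(-6 + I) + I/6 (o(I, O) = -1/(I - 6) + I/6 = -1/(-6 + I) + I*(1/6) = -1/(-6 + I) + I/6)
-367*o(-3, 2*q(u, -2)) = -367*(-1 - 1*(-3) + (1/6)*(-3)**2)/(-6 - 3) = -367*(-1 + 3 + (1/6)*9)/(-9) = -(-367)*(-1 + 3 + 3/2)/9 = -(-367)*7/(9*2) = -367*(-7/18) = 2569/18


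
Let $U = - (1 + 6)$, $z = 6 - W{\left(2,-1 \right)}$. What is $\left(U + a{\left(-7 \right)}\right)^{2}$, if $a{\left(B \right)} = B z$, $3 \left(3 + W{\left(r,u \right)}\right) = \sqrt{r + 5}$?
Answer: $\frac{44443}{9} - \frac{980 \sqrt{7}}{3} \approx 4073.8$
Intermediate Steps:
$W{\left(r,u \right)} = -3 + \frac{\sqrt{5 + r}}{3}$ ($W{\left(r,u \right)} = -3 + \frac{\sqrt{r + 5}}{3} = -3 + \frac{\sqrt{5 + r}}{3}$)
$z = 9 - \frac{\sqrt{7}}{3}$ ($z = 6 - \left(-3 + \frac{\sqrt{5 + 2}}{3}\right) = 6 - \left(-3 + \frac{\sqrt{7}}{3}\right) = 6 + \left(3 - \frac{\sqrt{7}}{3}\right) = 9 - \frac{\sqrt{7}}{3} \approx 8.1181$)
$a{\left(B \right)} = B \left(9 - \frac{\sqrt{7}}{3}\right)$
$U = -7$ ($U = \left(-1\right) 7 = -7$)
$\left(U + a{\left(-7 \right)}\right)^{2} = \left(-7 + \frac{1}{3} \left(-7\right) \left(27 - \sqrt{7}\right)\right)^{2} = \left(-7 - \left(63 - \frac{7 \sqrt{7}}{3}\right)\right)^{2} = \left(-70 + \frac{7 \sqrt{7}}{3}\right)^{2}$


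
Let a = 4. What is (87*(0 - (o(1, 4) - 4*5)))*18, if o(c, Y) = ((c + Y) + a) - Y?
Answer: 23490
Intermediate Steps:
o(c, Y) = 4 + c (o(c, Y) = ((c + Y) + 4) - Y = ((Y + c) + 4) - Y = (4 + Y + c) - Y = 4 + c)
(87*(0 - (o(1, 4) - 4*5)))*18 = (87*(0 - ((4 + 1) - 4*5)))*18 = (87*(0 - (5 - 20)))*18 = (87*(0 - 1*(-15)))*18 = (87*(0 + 15))*18 = (87*15)*18 = 1305*18 = 23490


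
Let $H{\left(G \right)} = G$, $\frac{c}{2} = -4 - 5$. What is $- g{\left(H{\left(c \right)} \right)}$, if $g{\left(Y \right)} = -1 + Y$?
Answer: $19$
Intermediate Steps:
$c = -18$ ($c = 2 \left(-4 - 5\right) = 2 \left(-9\right) = -18$)
$- g{\left(H{\left(c \right)} \right)} = - (-1 - 18) = \left(-1\right) \left(-19\right) = 19$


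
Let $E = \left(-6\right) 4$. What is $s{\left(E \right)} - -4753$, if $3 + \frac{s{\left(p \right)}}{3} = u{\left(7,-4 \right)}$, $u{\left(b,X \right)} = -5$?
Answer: $4729$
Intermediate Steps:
$E = -24$
$s{\left(p \right)} = -24$ ($s{\left(p \right)} = -9 + 3 \left(-5\right) = -9 - 15 = -24$)
$s{\left(E \right)} - -4753 = -24 - -4753 = -24 + 4753 = 4729$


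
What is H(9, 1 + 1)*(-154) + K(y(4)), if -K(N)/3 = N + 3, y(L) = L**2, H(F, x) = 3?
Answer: -519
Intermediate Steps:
K(N) = -9 - 3*N (K(N) = -3*(N + 3) = -3*(3 + N) = -9 - 3*N)
H(9, 1 + 1)*(-154) + K(y(4)) = 3*(-154) + (-9 - 3*4**2) = -462 + (-9 - 3*16) = -462 + (-9 - 48) = -462 - 57 = -519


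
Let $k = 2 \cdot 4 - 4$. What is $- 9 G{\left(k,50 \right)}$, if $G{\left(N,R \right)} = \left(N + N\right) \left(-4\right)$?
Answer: $288$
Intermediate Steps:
$k = 4$ ($k = 8 - 4 = 4$)
$G{\left(N,R \right)} = - 8 N$ ($G{\left(N,R \right)} = 2 N \left(-4\right) = - 8 N$)
$- 9 G{\left(k,50 \right)} = - 9 \left(\left(-8\right) 4\right) = \left(-9\right) \left(-32\right) = 288$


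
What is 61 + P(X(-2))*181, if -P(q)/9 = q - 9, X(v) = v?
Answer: 17980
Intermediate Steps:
P(q) = 81 - 9*q (P(q) = -9*(q - 9) = -9*(-9 + q) = 81 - 9*q)
61 + P(X(-2))*181 = 61 + (81 - 9*(-2))*181 = 61 + (81 + 18)*181 = 61 + 99*181 = 61 + 17919 = 17980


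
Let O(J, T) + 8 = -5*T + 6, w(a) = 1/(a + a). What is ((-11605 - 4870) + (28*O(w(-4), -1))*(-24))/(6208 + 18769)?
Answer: -18491/24977 ≈ -0.74032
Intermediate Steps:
w(a) = 1/(2*a)
O(J, T) = -2 - 5*T (O(J, T) = -8 + (-5*T + 6) = -8 + (6 - 5*T) = -2 - 5*T)
((-11605 - 4870) + (28*O(w(-4), -1))*(-24))/(6208 + 18769) = ((-11605 - 4870) + (28*(-2 - 5*(-1)))*(-24))/(6208 + 18769) = (-16475 + (28*(-2 + 5))*(-24))/24977 = (-16475 + (28*3)*(-24))*(1/24977) = (-16475 + 84*(-24))*(1/24977) = (-16475 - 2016)*(1/24977) = -18491*1/24977 = -18491/24977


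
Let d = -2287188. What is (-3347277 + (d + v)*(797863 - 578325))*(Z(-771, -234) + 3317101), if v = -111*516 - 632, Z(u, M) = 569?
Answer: -1708072649704284750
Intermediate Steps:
v = -57908 (v = -57276 - 632 = -57908)
(-3347277 + (d + v)*(797863 - 578325))*(Z(-771, -234) + 3317101) = (-3347277 + (-2287188 - 57908)*(797863 - 578325))*(569 + 3317101) = (-3347277 - 2345096*219538)*3317670 = (-3347277 - 514837685648)*3317670 = -514841032925*3317670 = -1708072649704284750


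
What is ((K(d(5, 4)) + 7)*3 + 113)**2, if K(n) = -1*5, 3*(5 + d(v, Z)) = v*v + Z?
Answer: 14161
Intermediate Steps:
d(v, Z) = -5 + Z/3 + v**2/3 (d(v, Z) = -5 + (v*v + Z)/3 = -5 + (v**2 + Z)/3 = -5 + (Z + v**2)/3 = -5 + (Z/3 + v**2/3) = -5 + Z/3 + v**2/3)
K(n) = -5
((K(d(5, 4)) + 7)*3 + 113)**2 = ((-5 + 7)*3 + 113)**2 = (2*3 + 113)**2 = (6 + 113)**2 = 119**2 = 14161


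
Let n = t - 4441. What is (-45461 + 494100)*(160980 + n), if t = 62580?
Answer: 98305329041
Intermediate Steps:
n = 58139 (n = 62580 - 4441 = 58139)
(-45461 + 494100)*(160980 + n) = (-45461 + 494100)*(160980 + 58139) = 448639*219119 = 98305329041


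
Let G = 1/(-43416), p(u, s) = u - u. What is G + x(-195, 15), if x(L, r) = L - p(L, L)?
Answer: -8466121/43416 ≈ -195.00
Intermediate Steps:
p(u, s) = 0
x(L, r) = L (x(L, r) = L - 1*0 = L + 0 = L)
G = -1/43416 ≈ -2.3033e-5
G + x(-195, 15) = -1/43416 - 195 = -8466121/43416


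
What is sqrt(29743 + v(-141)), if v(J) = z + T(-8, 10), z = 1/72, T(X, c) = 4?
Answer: sqrt(4283570)/12 ≈ 172.47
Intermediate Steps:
z = 1/72 ≈ 0.013889
v(J) = 289/72 (v(J) = 1/72 + 4 = 289/72)
sqrt(29743 + v(-141)) = sqrt(29743 + 289/72) = sqrt(2141785/72) = sqrt(4283570)/12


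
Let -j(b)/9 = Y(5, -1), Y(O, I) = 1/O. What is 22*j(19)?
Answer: -198/5 ≈ -39.600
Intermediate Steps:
j(b) = -9/5
22*j(19) = 22*(-9/5) = -198/5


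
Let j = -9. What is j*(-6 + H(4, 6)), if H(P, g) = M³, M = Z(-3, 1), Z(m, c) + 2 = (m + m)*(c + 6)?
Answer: 766710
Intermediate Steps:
Z(m, c) = -2 + 2*m*(6 + c) (Z(m, c) = -2 + (m + m)*(c + 6) = -2 + (2*m)*(6 + c) = -2 + 2*m*(6 + c))
M = -44 (M = -2 + 12*(-3) + 2*1*(-3) = -2 - 36 - 6 = -44)
H(P, g) = -85184 (H(P, g) = (-44)³ = -85184)
j*(-6 + H(4, 6)) = -9*(-6 - 85184) = -9*(-85190) = 766710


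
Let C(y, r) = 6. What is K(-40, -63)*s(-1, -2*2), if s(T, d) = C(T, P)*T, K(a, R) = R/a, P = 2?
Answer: -189/20 ≈ -9.4500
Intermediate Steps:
s(T, d) = 6*T
K(-40, -63)*s(-1, -2*2) = (-63/(-40))*(6*(-1)) = -63*(-1/40)*(-6) = (63/40)*(-6) = -189/20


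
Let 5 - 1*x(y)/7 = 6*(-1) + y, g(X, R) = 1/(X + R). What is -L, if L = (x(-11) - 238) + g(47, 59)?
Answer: 8903/106 ≈ 83.991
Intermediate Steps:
g(X, R) = 1/(R + X)
x(y) = 77 - 7*y (x(y) = 35 - 7*(6*(-1) + y) = 35 - 7*(-6 + y) = 35 + (42 - 7*y) = 77 - 7*y)
L = -8903/106 (L = ((77 - 7*(-11)) - 238) + 1/(59 + 47) = ((77 + 77) - 238) + 1/106 = (154 - 238) + 1/106 = -84 + 1/106 = -8903/106 ≈ -83.991)
-L = -1*(-8903/106) = 8903/106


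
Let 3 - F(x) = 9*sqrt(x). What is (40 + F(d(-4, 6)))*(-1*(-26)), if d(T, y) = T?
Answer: 1118 - 468*I ≈ 1118.0 - 468.0*I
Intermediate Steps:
F(x) = 3 - 9*sqrt(x)
(40 + F(d(-4, 6)))*(-1*(-26)) = (40 + (3 - 18*I))*(-1*(-26)) = (40 + (3 - 18*I))*26 = (43 - 18*I)*26 = 1118 - 468*I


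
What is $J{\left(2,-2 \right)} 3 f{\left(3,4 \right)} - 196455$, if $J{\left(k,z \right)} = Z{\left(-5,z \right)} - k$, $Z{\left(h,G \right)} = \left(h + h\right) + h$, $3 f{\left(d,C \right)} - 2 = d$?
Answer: $-196540$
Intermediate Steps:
$f{\left(d,C \right)} = \frac{2}{3} + \frac{d}{3}$
$Z{\left(h,G \right)} = 3 h$ ($Z{\left(h,G \right)} = 2 h + h = 3 h$)
$J{\left(k,z \right)} = -15 - k$ ($J{\left(k,z \right)} = 3 \left(-5\right) - k = -15 - k$)
$J{\left(2,-2 \right)} 3 f{\left(3,4 \right)} - 196455 = \left(-15 - 2\right) 3 \left(\frac{2}{3} + \frac{1}{3} \cdot 3\right) - 196455 = \left(-15 - 2\right) 3 \left(\frac{2}{3} + 1\right) - 196455 = \left(-17\right) 3 \cdot \frac{5}{3} - 196455 = \left(-51\right) \frac{5}{3} - 196455 = -85 - 196455 = -196540$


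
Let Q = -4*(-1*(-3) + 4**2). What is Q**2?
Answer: 5776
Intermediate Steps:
Q = -76 (Q = -4*(3 + 16) = -4*19 = -76)
Q**2 = (-76)**2 = 5776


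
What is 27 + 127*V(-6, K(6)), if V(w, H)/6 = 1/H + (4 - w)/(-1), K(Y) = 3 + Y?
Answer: -22525/3 ≈ -7508.3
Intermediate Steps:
V(w, H) = -24 + 6*w + 6/H (V(w, H) = 6*(1/H + (4 - w)/(-1)) = 6*(1/H + (4 - w)*(-1)) = 6*(1/H + (-4 + w)) = 6*(-4 + w + 1/H) = -24 + 6*w + 6/H)
27 + 127*V(-6, K(6)) = 27 + 127*(-24 + 6*(-6) + 6/(3 + 6)) = 27 + 127*(-24 - 36 + 6/9) = 27 + 127*(-24 - 36 + 6*(1/9)) = 27 + 127*(-24 - 36 + 2/3) = 27 + 127*(-178/3) = 27 - 22606/3 = -22525/3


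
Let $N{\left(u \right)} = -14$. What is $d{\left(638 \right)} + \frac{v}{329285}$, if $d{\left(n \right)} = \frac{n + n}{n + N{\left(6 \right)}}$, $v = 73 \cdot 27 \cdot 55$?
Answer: $\frac{2217329}{933972} \approx 2.3741$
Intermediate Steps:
$v = 108405$ ($v = 1971 \cdot 55 = 108405$)
$d{\left(n \right)} = \frac{2 n}{-14 + n}$ ($d{\left(n \right)} = \frac{n + n}{n - 14} = \frac{2 n}{-14 + n}$)
$d{\left(638 \right)} + \frac{v}{329285} = 2 \cdot 638 \frac{1}{-14 + 638} + \frac{108405}{329285} = 2 \cdot 638 \cdot \frac{1}{624} + 108405 \cdot \frac{1}{329285} = 2 \cdot 638 \cdot \frac{1}{624} + \frac{1971}{5987} = \frac{319}{156} + \frac{1971}{5987} = \frac{2217329}{933972}$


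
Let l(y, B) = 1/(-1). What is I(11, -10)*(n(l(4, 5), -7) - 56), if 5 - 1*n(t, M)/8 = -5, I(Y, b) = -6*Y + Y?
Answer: -1320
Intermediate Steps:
l(y, B) = -1
I(Y, b) = -5*Y
n(t, M) = 80 (n(t, M) = 40 - 8*(-5) = 40 + 40 = 80)
I(11, -10)*(n(l(4, 5), -7) - 56) = (-5*11)*(80 - 56) = -55*24 = -1320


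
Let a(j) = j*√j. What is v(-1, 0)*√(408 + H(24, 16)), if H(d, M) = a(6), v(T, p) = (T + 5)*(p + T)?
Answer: -4*√(408 + 6*√6) ≈ -82.238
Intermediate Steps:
a(j) = j^(3/2)
v(T, p) = (5 + T)*(T + p)
H(d, M) = 6*√6 (H(d, M) = 6^(3/2) = 6*√6)
v(-1, 0)*√(408 + H(24, 16)) = ((-1)² + 5*(-1) + 5*0 - 1*0)*√(408 + 6*√6) = (1 - 5 + 0 + 0)*√(408 + 6*√6) = -4*√(408 + 6*√6)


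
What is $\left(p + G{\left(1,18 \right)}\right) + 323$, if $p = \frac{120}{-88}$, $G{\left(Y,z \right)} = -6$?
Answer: $\frac{3472}{11} \approx 315.64$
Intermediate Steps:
$p = - \frac{15}{11}$ ($p = 120 \left(- \frac{1}{88}\right) = - \frac{15}{11} \approx -1.3636$)
$\left(p + G{\left(1,18 \right)}\right) + 323 = \left(- \frac{15}{11} - 6\right) + 323 = - \frac{81}{11} + 323 = \frac{3472}{11}$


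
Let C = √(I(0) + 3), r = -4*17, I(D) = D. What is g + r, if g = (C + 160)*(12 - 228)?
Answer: -34628 - 216*√3 ≈ -35002.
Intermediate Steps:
r = -68
C = √3 (C = √(0 + 3) = √3 ≈ 1.7320)
g = -34560 - 216*√3 (g = (√3 + 160)*(12 - 228) = (160 + √3)*(-216) = -34560 - 216*√3 ≈ -34934.)
g + r = (-34560 - 216*√3) - 68 = -34628 - 216*√3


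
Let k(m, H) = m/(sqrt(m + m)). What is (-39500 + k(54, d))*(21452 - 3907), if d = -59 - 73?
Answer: -693027500 + 52635*sqrt(3) ≈ -6.9294e+8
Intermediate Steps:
d = -132
k(m, H) = sqrt(2)*sqrt(m)/2 (k(m, H) = m/(sqrt(2*m)) = m/((sqrt(2)*sqrt(m))) = m*(sqrt(2)/(2*sqrt(m))) = sqrt(2)*sqrt(m)/2)
(-39500 + k(54, d))*(21452 - 3907) = (-39500 + sqrt(2)*sqrt(54)/2)*(21452 - 3907) = (-39500 + sqrt(2)*(3*sqrt(6))/2)*17545 = (-39500 + 3*sqrt(3))*17545 = -693027500 + 52635*sqrt(3)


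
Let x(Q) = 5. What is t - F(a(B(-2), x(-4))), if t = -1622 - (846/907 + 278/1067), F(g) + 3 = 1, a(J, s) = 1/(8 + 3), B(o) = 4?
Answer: -1568940608/967769 ≈ -1621.2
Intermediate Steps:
a(J, s) = 1/11
F(g) = -2 (F(g) = -3 + 1 = -2)
t = -1570876146/967769 (t = -1622 - (846*(1/907) + 278*(1/1067)) = -1622 - (846/907 + 278/1067) = -1622 - 1*1154828/967769 = -1622 - 1154828/967769 = -1570876146/967769 ≈ -1623.2)
t - F(a(B(-2), x(-4))) = -1570876146/967769 - 1*(-2) = -1570876146/967769 + 2 = -1568940608/967769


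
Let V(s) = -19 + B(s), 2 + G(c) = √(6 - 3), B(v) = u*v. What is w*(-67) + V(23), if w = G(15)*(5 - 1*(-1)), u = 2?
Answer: 831 - 402*√3 ≈ 134.72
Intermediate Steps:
B(v) = 2*v
G(c) = -2 + √3 (G(c) = -2 + √(6 - 3) = -2 + √3)
V(s) = -19 + 2*s
w = -12 + 6*√3 (w = (-2 + √3)*(5 - 1*(-1)) = (-2 + √3)*(5 + 1) = (-2 + √3)*6 = -12 + 6*√3 ≈ -1.6077)
w*(-67) + V(23) = (-12 + 6*√3)*(-67) + (-19 + 2*23) = (804 - 402*√3) + (-19 + 46) = (804 - 402*√3) + 27 = 831 - 402*√3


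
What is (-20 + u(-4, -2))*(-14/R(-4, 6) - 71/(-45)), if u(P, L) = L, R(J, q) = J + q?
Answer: 5368/45 ≈ 119.29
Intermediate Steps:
(-20 + u(-4, -2))*(-14/R(-4, 6) - 71/(-45)) = (-20 - 2)*(-14/(-4 + 6) - 71/(-45)) = -22*(-14/2 - 71*(-1/45)) = -22*(-14*½ + 71/45) = -22*(-7 + 71/45) = -22*(-244/45) = 5368/45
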